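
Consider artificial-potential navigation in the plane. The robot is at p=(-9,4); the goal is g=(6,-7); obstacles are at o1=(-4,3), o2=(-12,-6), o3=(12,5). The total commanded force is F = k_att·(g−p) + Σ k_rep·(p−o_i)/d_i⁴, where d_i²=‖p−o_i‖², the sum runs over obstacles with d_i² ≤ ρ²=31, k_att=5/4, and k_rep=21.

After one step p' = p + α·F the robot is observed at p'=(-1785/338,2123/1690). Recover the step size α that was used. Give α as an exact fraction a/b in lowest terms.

α = 1/5

F_att = 5/4·(g−p) = 5/4·(15,-11) = (18.7500,-13.7500)
o1: d²=26 ≤ ρ²=31; F_rep = 21·(-5,1)/26² = (-0.1553,0.0311)
o2: d²=109 > ρ²=31 → inactive
o3: d²=442 > ρ²=31 → inactive
F = F_att + ΣF_rep = (18.5947,-13.7189)
Δp = p'−p = (3.7189,-2.7438); α = Δx/Fx = (1257/338) / (6285/338) = 1/5
check: Δy/Fy = (-4637/1690) / (-4637/338) = 1/5 ✓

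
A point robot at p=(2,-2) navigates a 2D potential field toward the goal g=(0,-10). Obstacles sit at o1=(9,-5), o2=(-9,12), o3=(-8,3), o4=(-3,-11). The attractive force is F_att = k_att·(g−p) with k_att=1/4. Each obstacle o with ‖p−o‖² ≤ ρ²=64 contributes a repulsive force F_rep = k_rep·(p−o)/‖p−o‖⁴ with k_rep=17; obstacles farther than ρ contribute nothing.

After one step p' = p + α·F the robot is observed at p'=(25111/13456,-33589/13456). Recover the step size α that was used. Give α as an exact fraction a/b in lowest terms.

α = 1/4

F_att = 1/4·(g−p) = 1/4·(-2,-8) = (-0.5000,-2.0000)
o1: d²=58 ≤ ρ²=64; F_rep = 17·(-7,3)/58² = (-0.0354,0.0152)
o2: d²=317 > ρ²=64 → inactive
o3: d²=125 > ρ²=64 → inactive
o4: d²=106 > ρ²=64 → inactive
F = F_att + ΣF_rep = (-0.5354,-1.9848)
Δp = p'−p = (-0.1338,-0.4962); α = Δx/Fx = (-1801/13456) / (-1801/3364) = 1/4
check: Δy/Fy = (-6677/13456) / (-6677/3364) = 1/4 ✓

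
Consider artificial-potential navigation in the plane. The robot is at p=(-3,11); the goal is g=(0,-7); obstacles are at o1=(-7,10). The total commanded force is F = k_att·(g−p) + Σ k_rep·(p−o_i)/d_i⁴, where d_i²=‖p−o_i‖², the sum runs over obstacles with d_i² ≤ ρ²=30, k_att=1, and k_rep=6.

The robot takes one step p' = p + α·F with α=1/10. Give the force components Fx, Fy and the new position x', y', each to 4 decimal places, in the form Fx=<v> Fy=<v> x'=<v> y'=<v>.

F_att = 1·(g−p) = 1·(3,-18) = (3.0000,-18.0000)
o1: d²=17 ≤ ρ²=30; F_rep = 6·(4,1)/17² = (0.0830,0.0208)
F = F_att + ΣF_rep = (3.0830,-17.9792)
p' = p + 1/10·F = (-2.6917,9.2021)

Fx=3.0830 Fy=-17.9792 x'=-2.6917 y'=9.2021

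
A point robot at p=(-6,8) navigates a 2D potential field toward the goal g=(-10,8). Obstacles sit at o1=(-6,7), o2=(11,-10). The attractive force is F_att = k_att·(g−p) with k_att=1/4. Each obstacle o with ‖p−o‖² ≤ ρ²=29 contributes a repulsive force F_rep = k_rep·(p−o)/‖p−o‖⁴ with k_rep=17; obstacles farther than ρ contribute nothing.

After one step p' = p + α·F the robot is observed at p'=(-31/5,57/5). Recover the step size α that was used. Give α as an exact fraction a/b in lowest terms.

α = 1/5

F_att = 1/4·(g−p) = 1/4·(-4,0) = (-1.0000,0.0000)
o1: d²=1 ≤ ρ²=29; F_rep = 17·(0,1)/1² = (0.0000,17.0000)
o2: d²=613 > ρ²=29 → inactive
F = F_att + ΣF_rep = (-1.0000,17.0000)
Δp = p'−p = (-0.2000,3.4000); α = Δx/Fx = (-1/5) / (-1) = 1/5
check: Δy/Fy = (17/5) / (17) = 1/5 ✓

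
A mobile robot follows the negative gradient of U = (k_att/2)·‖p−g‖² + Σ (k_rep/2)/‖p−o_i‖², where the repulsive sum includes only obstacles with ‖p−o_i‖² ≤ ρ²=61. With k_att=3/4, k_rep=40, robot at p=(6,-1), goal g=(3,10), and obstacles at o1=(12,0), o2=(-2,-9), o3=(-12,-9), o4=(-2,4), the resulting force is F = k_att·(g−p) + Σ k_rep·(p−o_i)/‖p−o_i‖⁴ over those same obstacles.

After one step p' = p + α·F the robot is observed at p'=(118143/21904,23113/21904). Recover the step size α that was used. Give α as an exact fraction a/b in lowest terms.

α = 1/4

F_att = 3/4·(g−p) = 3/4·(-3,11) = (-2.2500,8.2500)
o1: d²=37 ≤ ρ²=61; F_rep = 40·(-6,-1)/37² = (-0.1753,-0.0292)
o2: d²=128 > ρ²=61 → inactive
o3: d²=388 > ρ²=61 → inactive
o4: d²=89 > ρ²=61 → inactive
F = F_att + ΣF_rep = (-2.4253,8.2208)
Δp = p'−p = (-0.6063,2.0552); α = Δx/Fx = (-13281/21904) / (-13281/5476) = 1/4
check: Δy/Fy = (45017/21904) / (45017/5476) = 1/4 ✓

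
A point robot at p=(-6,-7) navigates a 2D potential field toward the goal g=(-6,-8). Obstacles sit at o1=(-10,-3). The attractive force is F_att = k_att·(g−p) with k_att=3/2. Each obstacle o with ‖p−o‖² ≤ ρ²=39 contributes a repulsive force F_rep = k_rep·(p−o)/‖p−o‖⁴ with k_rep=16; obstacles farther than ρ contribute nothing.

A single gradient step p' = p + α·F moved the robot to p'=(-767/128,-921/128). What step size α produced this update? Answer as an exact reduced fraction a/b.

F_att = 3/2·(g−p) = 3/2·(0,-1) = (0.0000,-1.5000)
o1: d²=32 ≤ ρ²=39; F_rep = 16·(4,-4)/32² = (0.0625,-0.0625)
F = F_att + ΣF_rep = (0.0625,-1.5625)
Δp = p'−p = (0.0078,-0.1953); α = Δx/Fx = (1/128) / (1/16) = 1/8
check: Δy/Fy = (-25/128) / (-25/16) = 1/8 ✓

α = 1/8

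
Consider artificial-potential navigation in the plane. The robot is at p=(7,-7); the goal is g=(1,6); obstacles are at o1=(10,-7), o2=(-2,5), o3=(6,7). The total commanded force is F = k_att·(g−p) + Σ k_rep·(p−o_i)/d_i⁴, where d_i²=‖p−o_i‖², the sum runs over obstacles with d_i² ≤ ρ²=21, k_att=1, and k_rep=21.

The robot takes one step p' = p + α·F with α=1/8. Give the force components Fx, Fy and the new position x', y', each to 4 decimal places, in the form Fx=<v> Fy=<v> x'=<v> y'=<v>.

Fx=-6.7778 Fy=13.0000 x'=6.1528 y'=-5.3750

F_att = 1·(g−p) = 1·(-6,13) = (-6.0000,13.0000)
o1: d²=9 ≤ ρ²=21; F_rep = 21·(-3,0)/9² = (-0.7778,0.0000)
o2: d²=225 > ρ²=21 → inactive
o3: d²=197 > ρ²=21 → inactive
F = F_att + ΣF_rep = (-6.7778,13.0000)
p' = p + 1/8·F = (6.1528,-5.3750)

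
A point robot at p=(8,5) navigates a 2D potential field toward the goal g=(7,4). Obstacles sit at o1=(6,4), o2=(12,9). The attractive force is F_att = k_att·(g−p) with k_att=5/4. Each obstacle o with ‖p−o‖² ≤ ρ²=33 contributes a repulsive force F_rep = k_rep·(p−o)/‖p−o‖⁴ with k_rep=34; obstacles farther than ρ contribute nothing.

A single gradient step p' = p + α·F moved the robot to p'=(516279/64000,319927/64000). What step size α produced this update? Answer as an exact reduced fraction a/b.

F_att = 5/4·(g−p) = 5/4·(-1,-1) = (-1.2500,-1.2500)
o1: d²=5 ≤ ρ²=33; F_rep = 34·(2,1)/5² = (2.7200,1.3600)
o2: d²=32 ≤ ρ²=33; F_rep = 34·(-4,-4)/32² = (-0.1328,-0.1328)
F = F_att + ΣF_rep = (1.3372,-0.0228)
Δp = p'−p = (0.0669,-0.0011); α = Δx/Fx = (4279/64000) / (4279/3200) = 1/20
check: Δy/Fy = (-73/64000) / (-73/3200) = 1/20 ✓

α = 1/20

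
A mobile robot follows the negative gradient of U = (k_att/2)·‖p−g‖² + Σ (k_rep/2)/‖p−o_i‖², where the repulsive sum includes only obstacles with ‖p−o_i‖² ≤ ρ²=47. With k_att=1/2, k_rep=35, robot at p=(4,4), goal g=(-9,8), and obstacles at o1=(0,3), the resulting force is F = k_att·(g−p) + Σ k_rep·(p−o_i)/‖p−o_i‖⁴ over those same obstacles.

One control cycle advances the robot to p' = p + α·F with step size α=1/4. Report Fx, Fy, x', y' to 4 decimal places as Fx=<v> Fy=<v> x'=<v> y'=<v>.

F_att = 1/2·(g−p) = 1/2·(-13,4) = (-6.5000,2.0000)
o1: d²=17 ≤ ρ²=47; F_rep = 35·(4,1)/17² = (0.4844,0.1211)
F = F_att + ΣF_rep = (-6.0156,2.1211)
p' = p + 1/4·F = (2.4961,4.5303)

Fx=-6.0156 Fy=2.1211 x'=2.4961 y'=4.5303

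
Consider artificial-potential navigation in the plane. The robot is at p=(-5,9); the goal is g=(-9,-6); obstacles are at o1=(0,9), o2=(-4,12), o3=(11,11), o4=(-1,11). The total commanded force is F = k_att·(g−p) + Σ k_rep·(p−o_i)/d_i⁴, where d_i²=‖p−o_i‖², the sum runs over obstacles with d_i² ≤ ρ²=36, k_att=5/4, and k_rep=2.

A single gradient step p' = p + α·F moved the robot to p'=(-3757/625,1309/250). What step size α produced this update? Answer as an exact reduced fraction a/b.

α = 1/5

F_att = 5/4·(g−p) = 5/4·(-4,-15) = (-5.0000,-18.7500)
o1: d²=25 ≤ ρ²=36; F_rep = 2·(-5,0)/25² = (-0.0160,0.0000)
o2: d²=10 ≤ ρ²=36; F_rep = 2·(-1,-3)/10² = (-0.0200,-0.0600)
o3: d²=260 > ρ²=36 → inactive
o4: d²=20 ≤ ρ²=36; F_rep = 2·(-4,-2)/20² = (-0.0200,-0.0100)
F = F_att + ΣF_rep = (-5.0560,-18.8200)
Δp = p'−p = (-1.0112,-3.7640); α = Δx/Fx = (-632/625) / (-632/125) = 1/5
check: Δy/Fy = (-941/250) / (-941/50) = 1/5 ✓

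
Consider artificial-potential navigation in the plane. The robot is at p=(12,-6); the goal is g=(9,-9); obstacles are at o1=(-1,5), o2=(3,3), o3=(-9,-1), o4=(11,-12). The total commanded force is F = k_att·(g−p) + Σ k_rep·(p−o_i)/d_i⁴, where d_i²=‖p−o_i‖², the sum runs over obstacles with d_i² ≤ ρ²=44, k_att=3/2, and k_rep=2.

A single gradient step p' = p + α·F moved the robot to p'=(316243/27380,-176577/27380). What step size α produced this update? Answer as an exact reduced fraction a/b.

α = 1/10

F_att = 3/2·(g−p) = 3/2·(-3,-3) = (-4.5000,-4.5000)
o1: d²=290 > ρ²=44 → inactive
o2: d²=162 > ρ²=44 → inactive
o3: d²=466 > ρ²=44 → inactive
o4: d²=37 ≤ ρ²=44; F_rep = 2·(1,6)/37² = (0.0015,0.0088)
F = F_att + ΣF_rep = (-4.4985,-4.4912)
Δp = p'−p = (-0.4499,-0.4491); α = Δx/Fx = (-12317/27380) / (-12317/2738) = 1/10
check: Δy/Fy = (-12297/27380) / (-12297/2738) = 1/10 ✓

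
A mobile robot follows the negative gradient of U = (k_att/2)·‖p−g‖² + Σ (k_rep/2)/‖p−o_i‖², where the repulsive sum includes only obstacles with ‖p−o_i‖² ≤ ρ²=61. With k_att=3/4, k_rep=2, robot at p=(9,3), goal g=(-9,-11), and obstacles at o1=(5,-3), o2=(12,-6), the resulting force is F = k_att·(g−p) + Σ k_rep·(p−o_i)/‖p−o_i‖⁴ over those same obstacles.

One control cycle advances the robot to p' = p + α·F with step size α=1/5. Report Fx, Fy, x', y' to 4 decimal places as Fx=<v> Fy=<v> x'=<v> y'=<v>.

Fx=-13.4970 Fy=-10.4956 x'=6.3006 y'=0.9009

F_att = 3/4·(g−p) = 3/4·(-18,-14) = (-13.5000,-10.5000)
o1: d²=52 ≤ ρ²=61; F_rep = 2·(4,6)/52² = (0.0030,0.0044)
o2: d²=90 > ρ²=61 → inactive
F = F_att + ΣF_rep = (-13.4970,-10.4956)
p' = p + 1/5·F = (6.3006,0.9009)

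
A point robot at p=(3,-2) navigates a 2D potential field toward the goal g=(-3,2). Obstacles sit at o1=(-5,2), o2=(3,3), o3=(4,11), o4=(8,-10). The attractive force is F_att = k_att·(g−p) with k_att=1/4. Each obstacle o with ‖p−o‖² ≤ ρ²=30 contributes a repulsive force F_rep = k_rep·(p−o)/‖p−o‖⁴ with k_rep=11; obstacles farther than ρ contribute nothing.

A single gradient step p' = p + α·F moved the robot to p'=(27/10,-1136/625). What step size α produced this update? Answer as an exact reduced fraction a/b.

α = 1/5

F_att = 1/4·(g−p) = 1/4·(-6,4) = (-1.5000,1.0000)
o1: d²=80 > ρ²=30 → inactive
o2: d²=25 ≤ ρ²=30; F_rep = 11·(0,-5)/25² = (0.0000,-0.0880)
o3: d²=170 > ρ²=30 → inactive
o4: d²=89 > ρ²=30 → inactive
F = F_att + ΣF_rep = (-1.5000,0.9120)
Δp = p'−p = (-0.3000,0.1824); α = Δx/Fx = (-3/10) / (-3/2) = 1/5
check: Δy/Fy = (114/625) / (114/125) = 1/5 ✓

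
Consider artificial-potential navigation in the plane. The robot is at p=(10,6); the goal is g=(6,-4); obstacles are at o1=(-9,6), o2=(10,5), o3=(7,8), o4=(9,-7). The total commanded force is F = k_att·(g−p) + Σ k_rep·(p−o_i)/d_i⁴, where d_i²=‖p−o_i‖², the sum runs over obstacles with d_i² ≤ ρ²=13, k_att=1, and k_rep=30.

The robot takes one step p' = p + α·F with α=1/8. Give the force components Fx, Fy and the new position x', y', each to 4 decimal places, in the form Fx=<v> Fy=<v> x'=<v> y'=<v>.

Fx=-3.4675 Fy=19.6450 x'=9.5666 y'=8.4556

F_att = 1·(g−p) = 1·(-4,-10) = (-4.0000,-10.0000)
o1: d²=361 > ρ²=13 → inactive
o2: d²=1 ≤ ρ²=13; F_rep = 30·(0,1)/1² = (0.0000,30.0000)
o3: d²=13 ≤ ρ²=13; F_rep = 30·(3,-2)/13² = (0.5325,-0.3550)
o4: d²=170 > ρ²=13 → inactive
F = F_att + ΣF_rep = (-3.4675,19.6450)
p' = p + 1/8·F = (9.5666,8.4556)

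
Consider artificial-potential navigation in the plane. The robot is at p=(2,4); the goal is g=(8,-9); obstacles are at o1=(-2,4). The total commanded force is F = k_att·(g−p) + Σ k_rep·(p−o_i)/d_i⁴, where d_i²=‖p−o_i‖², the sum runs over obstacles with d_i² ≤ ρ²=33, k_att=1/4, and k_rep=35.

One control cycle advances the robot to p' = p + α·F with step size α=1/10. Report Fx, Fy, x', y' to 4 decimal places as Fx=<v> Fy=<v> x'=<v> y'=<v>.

F_att = 1/4·(g−p) = 1/4·(6,-13) = (1.5000,-3.2500)
o1: d²=16 ≤ ρ²=33; F_rep = 35·(4,0)/16² = (0.5469,0.0000)
F = F_att + ΣF_rep = (2.0469,-3.2500)
p' = p + 1/10·F = (2.2047,3.6750)

Fx=2.0469 Fy=-3.2500 x'=2.2047 y'=3.6750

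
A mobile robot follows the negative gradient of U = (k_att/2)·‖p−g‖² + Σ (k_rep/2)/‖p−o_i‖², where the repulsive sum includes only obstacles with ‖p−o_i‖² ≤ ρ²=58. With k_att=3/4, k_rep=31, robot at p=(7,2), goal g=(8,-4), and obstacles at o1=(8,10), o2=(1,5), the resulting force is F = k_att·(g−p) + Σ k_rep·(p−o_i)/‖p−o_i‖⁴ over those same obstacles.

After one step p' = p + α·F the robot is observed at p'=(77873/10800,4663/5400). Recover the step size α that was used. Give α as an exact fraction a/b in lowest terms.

α = 1/4

F_att = 3/4·(g−p) = 3/4·(1,-6) = (0.7500,-4.5000)
o1: d²=65 > ρ²=58 → inactive
o2: d²=45 ≤ ρ²=58; F_rep = 31·(6,-3)/45² = (0.0919,-0.0459)
F = F_att + ΣF_rep = (0.8419,-4.5459)
Δp = p'−p = (0.2105,-1.1365); α = Δx/Fx = (2273/10800) / (2273/2700) = 1/4
check: Δy/Fy = (-6137/5400) / (-6137/1350) = 1/4 ✓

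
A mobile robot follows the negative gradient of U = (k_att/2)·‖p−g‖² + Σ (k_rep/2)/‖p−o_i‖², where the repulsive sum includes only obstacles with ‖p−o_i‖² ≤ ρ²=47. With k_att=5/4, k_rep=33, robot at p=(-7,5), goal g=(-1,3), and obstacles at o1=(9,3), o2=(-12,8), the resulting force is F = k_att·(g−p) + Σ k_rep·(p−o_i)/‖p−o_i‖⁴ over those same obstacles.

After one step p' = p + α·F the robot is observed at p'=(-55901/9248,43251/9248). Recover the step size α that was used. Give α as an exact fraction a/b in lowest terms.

F_att = 5/4·(g−p) = 5/4·(6,-2) = (7.5000,-2.5000)
o1: d²=260 > ρ²=47 → inactive
o2: d²=34 ≤ ρ²=47; F_rep = 33·(5,-3)/34² = (0.1427,-0.0856)
F = F_att + ΣF_rep = (7.6427,-2.5856)
Δp = p'−p = (0.9553,-0.3232); α = Δx/Fx = (8835/9248) / (8835/1156) = 1/8
check: Δy/Fy = (-2989/9248) / (-2989/1156) = 1/8 ✓

α = 1/8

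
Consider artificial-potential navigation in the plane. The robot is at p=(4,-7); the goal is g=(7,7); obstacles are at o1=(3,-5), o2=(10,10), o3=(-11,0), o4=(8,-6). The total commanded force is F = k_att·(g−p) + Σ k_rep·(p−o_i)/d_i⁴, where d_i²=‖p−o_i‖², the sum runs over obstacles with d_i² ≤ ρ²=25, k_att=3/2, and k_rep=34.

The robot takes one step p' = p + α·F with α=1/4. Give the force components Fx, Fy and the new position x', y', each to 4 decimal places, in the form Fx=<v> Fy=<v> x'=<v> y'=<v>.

F_att = 3/2·(g−p) = 3/2·(3,14) = (4.5000,21.0000)
o1: d²=5 ≤ ρ²=25; F_rep = 34·(1,-2)/5² = (1.3600,-2.7200)
o2: d²=325 > ρ²=25 → inactive
o3: d²=274 > ρ²=25 → inactive
o4: d²=17 ≤ ρ²=25; F_rep = 34·(-4,-1)/17² = (-0.4706,-0.1176)
F = F_att + ΣF_rep = (5.3894,18.1624)
p' = p + 1/4·F = (5.3474,-2.4594)

Fx=5.3894 Fy=18.1624 x'=5.3474 y'=-2.4594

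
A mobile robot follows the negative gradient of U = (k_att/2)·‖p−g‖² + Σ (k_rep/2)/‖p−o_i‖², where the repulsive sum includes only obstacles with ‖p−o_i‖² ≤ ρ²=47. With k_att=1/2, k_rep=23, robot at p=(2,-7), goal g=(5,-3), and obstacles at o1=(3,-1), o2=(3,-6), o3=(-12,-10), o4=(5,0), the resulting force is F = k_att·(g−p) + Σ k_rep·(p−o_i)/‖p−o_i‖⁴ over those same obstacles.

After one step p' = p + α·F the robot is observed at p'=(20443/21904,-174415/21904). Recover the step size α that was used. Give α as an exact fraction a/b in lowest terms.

F_att = 1/2·(g−p) = 1/2·(3,4) = (1.5000,2.0000)
o1: d²=37 ≤ ρ²=47; F_rep = 23·(-1,-6)/37² = (-0.0168,-0.1008)
o2: d²=2 ≤ ρ²=47; F_rep = 23·(-1,-1)/2² = (-5.7500,-5.7500)
o3: d²=205 > ρ²=47 → inactive
o4: d²=58 > ρ²=47 → inactive
F = F_att + ΣF_rep = (-4.2668,-3.8508)
Δp = p'−p = (-1.0667,-0.9627); α = Δx/Fx = (-23365/21904) / (-23365/5476) = 1/4
check: Δy/Fy = (-21087/21904) / (-21087/5476) = 1/4 ✓

α = 1/4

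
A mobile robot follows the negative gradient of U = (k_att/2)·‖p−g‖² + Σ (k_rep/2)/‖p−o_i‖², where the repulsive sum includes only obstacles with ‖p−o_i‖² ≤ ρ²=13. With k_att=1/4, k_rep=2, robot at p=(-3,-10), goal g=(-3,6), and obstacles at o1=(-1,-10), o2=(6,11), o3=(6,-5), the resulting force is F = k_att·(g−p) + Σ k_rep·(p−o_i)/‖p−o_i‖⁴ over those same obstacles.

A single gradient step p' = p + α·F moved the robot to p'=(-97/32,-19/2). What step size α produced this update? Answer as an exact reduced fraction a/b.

F_att = 1/4·(g−p) = 1/4·(0,16) = (0.0000,4.0000)
o1: d²=4 ≤ ρ²=13; F_rep = 2·(-2,0)/4² = (-0.2500,0.0000)
o2: d²=522 > ρ²=13 → inactive
o3: d²=106 > ρ²=13 → inactive
F = F_att + ΣF_rep = (-0.2500,4.0000)
Δp = p'−p = (-0.0312,0.5000); α = Δx/Fx = (-1/32) / (-1/4) = 1/8
check: Δy/Fy = (1/2) / (4) = 1/8 ✓

α = 1/8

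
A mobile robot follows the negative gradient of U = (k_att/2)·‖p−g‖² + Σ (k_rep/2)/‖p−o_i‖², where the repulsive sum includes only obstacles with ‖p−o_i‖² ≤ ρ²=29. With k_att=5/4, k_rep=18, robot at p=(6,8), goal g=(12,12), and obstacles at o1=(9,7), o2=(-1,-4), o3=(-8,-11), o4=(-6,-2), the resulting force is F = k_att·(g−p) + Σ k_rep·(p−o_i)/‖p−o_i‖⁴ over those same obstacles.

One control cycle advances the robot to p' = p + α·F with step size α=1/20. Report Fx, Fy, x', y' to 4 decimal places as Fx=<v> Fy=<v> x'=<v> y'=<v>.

Fx=6.9600 Fy=5.1800 x'=6.3480 y'=8.2590

F_att = 5/4·(g−p) = 5/4·(6,4) = (7.5000,5.0000)
o1: d²=10 ≤ ρ²=29; F_rep = 18·(-3,1)/10² = (-0.5400,0.1800)
o2: d²=193 > ρ²=29 → inactive
o3: d²=557 > ρ²=29 → inactive
o4: d²=244 > ρ²=29 → inactive
F = F_att + ΣF_rep = (6.9600,5.1800)
p' = p + 1/20·F = (6.3480,8.2590)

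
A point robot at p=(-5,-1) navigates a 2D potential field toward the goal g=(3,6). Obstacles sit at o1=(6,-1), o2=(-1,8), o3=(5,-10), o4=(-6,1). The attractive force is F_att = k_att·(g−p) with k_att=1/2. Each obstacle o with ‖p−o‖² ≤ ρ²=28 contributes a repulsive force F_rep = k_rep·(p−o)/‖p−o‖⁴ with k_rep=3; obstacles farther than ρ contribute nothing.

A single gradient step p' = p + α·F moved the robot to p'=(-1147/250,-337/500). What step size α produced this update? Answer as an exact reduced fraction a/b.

F_att = 1/2·(g−p) = 1/2·(8,7) = (4.0000,3.5000)
o1: d²=121 > ρ²=28 → inactive
o2: d²=97 > ρ²=28 → inactive
o3: d²=181 > ρ²=28 → inactive
o4: d²=5 ≤ ρ²=28; F_rep = 3·(1,-2)/5² = (0.1200,-0.2400)
F = F_att + ΣF_rep = (4.1200,3.2600)
Δp = p'−p = (0.4120,0.3260); α = Δx/Fx = (103/250) / (103/25) = 1/10
check: Δy/Fy = (163/500) / (163/50) = 1/10 ✓

α = 1/10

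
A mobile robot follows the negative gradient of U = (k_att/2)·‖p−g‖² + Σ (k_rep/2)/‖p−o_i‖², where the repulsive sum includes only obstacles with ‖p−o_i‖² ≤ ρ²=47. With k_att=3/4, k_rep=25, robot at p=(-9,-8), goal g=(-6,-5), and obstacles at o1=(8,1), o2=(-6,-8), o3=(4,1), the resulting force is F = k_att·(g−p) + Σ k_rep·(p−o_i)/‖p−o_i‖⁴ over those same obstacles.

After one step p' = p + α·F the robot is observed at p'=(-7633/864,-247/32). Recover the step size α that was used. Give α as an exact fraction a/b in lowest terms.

F_att = 3/4·(g−p) = 3/4·(3,3) = (2.2500,2.2500)
o1: d²=370 > ρ²=47 → inactive
o2: d²=9 ≤ ρ²=47; F_rep = 25·(-3,0)/9² = (-0.9259,0.0000)
o3: d²=250 > ρ²=47 → inactive
F = F_att + ΣF_rep = (1.3241,2.2500)
Δp = p'−p = (0.1655,0.2812); α = Δx/Fx = (143/864) / (143/108) = 1/8
check: Δy/Fy = (9/32) / (9/4) = 1/8 ✓

α = 1/8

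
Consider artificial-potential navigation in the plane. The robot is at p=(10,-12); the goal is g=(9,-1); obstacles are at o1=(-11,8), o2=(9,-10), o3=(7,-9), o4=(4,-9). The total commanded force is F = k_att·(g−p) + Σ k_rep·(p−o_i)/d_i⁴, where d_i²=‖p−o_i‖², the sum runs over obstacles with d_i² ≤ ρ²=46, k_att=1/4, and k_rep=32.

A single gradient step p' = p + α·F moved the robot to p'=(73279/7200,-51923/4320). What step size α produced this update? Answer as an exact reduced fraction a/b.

F_att = 1/4·(g−p) = 1/4·(-1,11) = (-0.2500,2.7500)
o1: d²=841 > ρ²=46 → inactive
o2: d²=5 ≤ ρ²=46; F_rep = 32·(1,-2)/5² = (1.2800,-2.5600)
o3: d²=18 ≤ ρ²=46; F_rep = 32·(3,-3)/18² = (0.2963,-0.2963)
o4: d²=45 ≤ ρ²=46; F_rep = 32·(6,-3)/45² = (0.0948,-0.0474)
F = F_att + ΣF_rep = (1.4211,-0.1537)
Δp = p'−p = (0.1776,-0.0192); α = Δx/Fx = (1279/7200) / (1279/900) = 1/8
check: Δy/Fy = (-83/4320) / (-83/540) = 1/8 ✓

α = 1/8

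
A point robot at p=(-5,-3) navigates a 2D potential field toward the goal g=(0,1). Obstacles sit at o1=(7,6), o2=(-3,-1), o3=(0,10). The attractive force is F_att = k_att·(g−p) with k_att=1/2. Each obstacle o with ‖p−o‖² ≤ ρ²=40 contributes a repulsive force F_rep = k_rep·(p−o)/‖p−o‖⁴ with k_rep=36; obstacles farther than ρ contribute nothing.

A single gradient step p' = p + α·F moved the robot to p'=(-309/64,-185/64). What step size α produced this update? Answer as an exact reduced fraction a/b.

F_att = 1/2·(g−p) = 1/2·(5,4) = (2.5000,2.0000)
o1: d²=225 > ρ²=40 → inactive
o2: d²=8 ≤ ρ²=40; F_rep = 36·(-2,-2)/8² = (-1.1250,-1.1250)
o3: d²=194 > ρ²=40 → inactive
F = F_att + ΣF_rep = (1.3750,0.8750)
Δp = p'−p = (0.1719,0.1094); α = Δx/Fx = (11/64) / (11/8) = 1/8
check: Δy/Fy = (7/64) / (7/8) = 1/8 ✓

α = 1/8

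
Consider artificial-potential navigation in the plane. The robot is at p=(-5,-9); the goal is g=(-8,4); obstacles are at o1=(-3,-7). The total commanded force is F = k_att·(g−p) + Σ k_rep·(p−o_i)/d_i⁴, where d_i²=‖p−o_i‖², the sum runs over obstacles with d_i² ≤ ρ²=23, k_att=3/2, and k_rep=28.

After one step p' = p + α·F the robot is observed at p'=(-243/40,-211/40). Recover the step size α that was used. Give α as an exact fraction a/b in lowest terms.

α = 1/5

F_att = 3/2·(g−p) = 3/2·(-3,13) = (-4.5000,19.5000)
o1: d²=8 ≤ ρ²=23; F_rep = 28·(-2,-2)/8² = (-0.8750,-0.8750)
F = F_att + ΣF_rep = (-5.3750,18.6250)
Δp = p'−p = (-1.0750,3.7250); α = Δx/Fx = (-43/40) / (-43/8) = 1/5
check: Δy/Fy = (149/40) / (149/8) = 1/5 ✓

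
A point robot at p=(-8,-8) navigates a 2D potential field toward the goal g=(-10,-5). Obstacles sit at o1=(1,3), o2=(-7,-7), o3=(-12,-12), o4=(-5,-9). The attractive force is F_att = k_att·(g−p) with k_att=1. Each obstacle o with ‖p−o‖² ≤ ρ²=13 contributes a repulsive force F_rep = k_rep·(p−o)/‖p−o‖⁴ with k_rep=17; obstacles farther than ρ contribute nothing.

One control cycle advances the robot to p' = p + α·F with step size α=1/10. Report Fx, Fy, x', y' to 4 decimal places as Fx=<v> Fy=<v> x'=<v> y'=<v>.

Fx=-6.7600 Fy=-1.0800 x'=-8.6760 y'=-8.1080

F_att = 1·(g−p) = 1·(-2,3) = (-2.0000,3.0000)
o1: d²=202 > ρ²=13 → inactive
o2: d²=2 ≤ ρ²=13; F_rep = 17·(-1,-1)/2² = (-4.2500,-4.2500)
o3: d²=32 > ρ²=13 → inactive
o4: d²=10 ≤ ρ²=13; F_rep = 17·(-3,1)/10² = (-0.5100,0.1700)
F = F_att + ΣF_rep = (-6.7600,-1.0800)
p' = p + 1/10·F = (-8.6760,-8.1080)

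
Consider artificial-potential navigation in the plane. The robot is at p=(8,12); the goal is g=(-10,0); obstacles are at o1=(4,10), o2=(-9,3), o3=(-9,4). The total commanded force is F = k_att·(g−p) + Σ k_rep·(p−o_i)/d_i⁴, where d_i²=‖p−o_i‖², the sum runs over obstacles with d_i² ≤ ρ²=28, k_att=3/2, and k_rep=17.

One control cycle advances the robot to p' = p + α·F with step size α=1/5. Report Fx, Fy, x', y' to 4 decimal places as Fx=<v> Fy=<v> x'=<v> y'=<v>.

F_att = 3/2·(g−p) = 3/2·(-18,-12) = (-27.0000,-18.0000)
o1: d²=20 ≤ ρ²=28; F_rep = 17·(4,2)/20² = (0.1700,0.0850)
o2: d²=370 > ρ²=28 → inactive
o3: d²=353 > ρ²=28 → inactive
F = F_att + ΣF_rep = (-26.8300,-17.9150)
p' = p + 1/5·F = (2.6340,8.4170)

Fx=-26.8300 Fy=-17.9150 x'=2.6340 y'=8.4170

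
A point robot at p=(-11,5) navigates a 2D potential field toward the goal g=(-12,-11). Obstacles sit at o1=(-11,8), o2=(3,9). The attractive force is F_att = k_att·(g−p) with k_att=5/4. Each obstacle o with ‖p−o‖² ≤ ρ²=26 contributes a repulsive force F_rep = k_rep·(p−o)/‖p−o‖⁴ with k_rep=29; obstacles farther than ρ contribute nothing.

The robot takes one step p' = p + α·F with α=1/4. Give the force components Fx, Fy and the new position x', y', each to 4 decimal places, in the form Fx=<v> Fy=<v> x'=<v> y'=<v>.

F_att = 5/4·(g−p) = 5/4·(-1,-16) = (-1.2500,-20.0000)
o1: d²=9 ≤ ρ²=26; F_rep = 29·(0,-3)/9² = (0.0000,-1.0741)
o2: d²=212 > ρ²=26 → inactive
F = F_att + ΣF_rep = (-1.2500,-21.0741)
p' = p + 1/4·F = (-11.3125,-0.2685)

Fx=-1.2500 Fy=-21.0741 x'=-11.3125 y'=-0.2685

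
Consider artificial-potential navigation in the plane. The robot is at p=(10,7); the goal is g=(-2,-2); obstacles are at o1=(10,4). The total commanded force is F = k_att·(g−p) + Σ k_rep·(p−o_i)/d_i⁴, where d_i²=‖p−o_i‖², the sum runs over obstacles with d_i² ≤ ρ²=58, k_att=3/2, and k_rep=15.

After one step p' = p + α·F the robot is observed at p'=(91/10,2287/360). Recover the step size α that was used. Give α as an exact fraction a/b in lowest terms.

α = 1/20

F_att = 3/2·(g−p) = 3/2·(-12,-9) = (-18.0000,-13.5000)
o1: d²=9 ≤ ρ²=58; F_rep = 15·(0,3)/9² = (0.0000,0.5556)
F = F_att + ΣF_rep = (-18.0000,-12.9444)
Δp = p'−p = (-0.9000,-0.6472); α = Δx/Fx = (-9/10) / (-18) = 1/20
check: Δy/Fy = (-233/360) / (-233/18) = 1/20 ✓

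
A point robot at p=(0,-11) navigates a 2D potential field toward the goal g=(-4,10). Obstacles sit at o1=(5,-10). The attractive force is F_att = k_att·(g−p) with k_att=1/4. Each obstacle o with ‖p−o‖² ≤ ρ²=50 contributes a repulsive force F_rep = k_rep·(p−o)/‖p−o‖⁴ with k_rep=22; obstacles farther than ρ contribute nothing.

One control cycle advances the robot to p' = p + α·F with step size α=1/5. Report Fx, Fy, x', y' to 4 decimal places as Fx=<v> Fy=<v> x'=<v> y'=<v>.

Fx=-1.1627 Fy=5.2175 x'=-0.2325 y'=-9.9565

F_att = 1/4·(g−p) = 1/4·(-4,21) = (-1.0000,5.2500)
o1: d²=26 ≤ ρ²=50; F_rep = 22·(-5,-1)/26² = (-0.1627,-0.0325)
F = F_att + ΣF_rep = (-1.1627,5.2175)
p' = p + 1/5·F = (-0.2325,-9.9565)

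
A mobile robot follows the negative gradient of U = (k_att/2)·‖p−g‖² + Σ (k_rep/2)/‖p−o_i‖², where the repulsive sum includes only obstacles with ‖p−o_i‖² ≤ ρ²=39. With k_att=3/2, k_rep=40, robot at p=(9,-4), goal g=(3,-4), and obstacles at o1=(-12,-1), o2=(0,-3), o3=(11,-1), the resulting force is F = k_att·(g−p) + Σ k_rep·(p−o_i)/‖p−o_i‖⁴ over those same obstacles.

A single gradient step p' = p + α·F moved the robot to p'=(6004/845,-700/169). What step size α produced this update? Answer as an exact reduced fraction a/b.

F_att = 3/2·(g−p) = 3/2·(-6,0) = (-9.0000,0.0000)
o1: d²=450 > ρ²=39 → inactive
o2: d²=82 > ρ²=39 → inactive
o3: d²=13 ≤ ρ²=39; F_rep = 40·(-2,-3)/13² = (-0.4734,-0.7101)
F = F_att + ΣF_rep = (-9.4734,-0.7101)
Δp = p'−p = (-1.8947,-0.1420); α = Δx/Fx = (-1601/845) / (-1601/169) = 1/5
check: Δy/Fy = (-24/169) / (-120/169) = 1/5 ✓

α = 1/5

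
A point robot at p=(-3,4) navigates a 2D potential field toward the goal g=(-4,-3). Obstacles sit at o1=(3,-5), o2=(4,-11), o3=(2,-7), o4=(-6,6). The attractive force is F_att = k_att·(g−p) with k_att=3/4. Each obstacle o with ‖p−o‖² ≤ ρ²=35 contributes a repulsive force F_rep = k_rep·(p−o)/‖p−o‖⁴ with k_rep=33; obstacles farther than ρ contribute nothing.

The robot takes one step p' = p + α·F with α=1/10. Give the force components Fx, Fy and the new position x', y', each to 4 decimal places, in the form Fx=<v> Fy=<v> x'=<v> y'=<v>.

F_att = 3/4·(g−p) = 3/4·(-1,-7) = (-0.7500,-5.2500)
o1: d²=117 > ρ²=35 → inactive
o2: d²=274 > ρ²=35 → inactive
o3: d²=146 > ρ²=35 → inactive
o4: d²=13 ≤ ρ²=35; F_rep = 33·(3,-2)/13² = (0.5858,-0.3905)
F = F_att + ΣF_rep = (-0.1642,-5.6405)
p' = p + 1/10·F = (-3.0164,3.4359)

Fx=-0.1642 Fy=-5.6405 x'=-3.0164 y'=3.4359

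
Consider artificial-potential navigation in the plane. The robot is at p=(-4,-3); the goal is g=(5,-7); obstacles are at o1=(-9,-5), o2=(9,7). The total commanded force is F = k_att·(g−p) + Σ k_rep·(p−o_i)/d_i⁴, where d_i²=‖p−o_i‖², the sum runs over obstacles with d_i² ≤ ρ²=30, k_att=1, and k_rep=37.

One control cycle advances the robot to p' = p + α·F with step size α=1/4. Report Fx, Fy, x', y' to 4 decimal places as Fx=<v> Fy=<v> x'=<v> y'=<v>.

F_att = 1·(g−p) = 1·(9,-4) = (9.0000,-4.0000)
o1: d²=29 ≤ ρ²=30; F_rep = 37·(5,2)/29² = (0.2200,0.0880)
o2: d²=269 > ρ²=30 → inactive
F = F_att + ΣF_rep = (9.2200,-3.9120)
p' = p + 1/4·F = (-1.6950,-3.9780)

Fx=9.2200 Fy=-3.9120 x'=-1.6950 y'=-3.9780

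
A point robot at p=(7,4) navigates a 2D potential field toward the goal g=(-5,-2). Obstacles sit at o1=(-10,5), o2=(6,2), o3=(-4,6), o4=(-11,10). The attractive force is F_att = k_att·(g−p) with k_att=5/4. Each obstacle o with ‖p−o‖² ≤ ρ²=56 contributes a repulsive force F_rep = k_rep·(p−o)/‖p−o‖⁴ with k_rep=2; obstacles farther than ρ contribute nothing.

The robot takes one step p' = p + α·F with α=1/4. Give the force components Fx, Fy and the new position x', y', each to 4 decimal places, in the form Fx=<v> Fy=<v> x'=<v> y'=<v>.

Fx=-14.9200 Fy=-7.3400 x'=3.2700 y'=2.1650

F_att = 5/4·(g−p) = 5/4·(-12,-6) = (-15.0000,-7.5000)
o1: d²=290 > ρ²=56 → inactive
o2: d²=5 ≤ ρ²=56; F_rep = 2·(1,2)/5² = (0.0800,0.1600)
o3: d²=125 > ρ²=56 → inactive
o4: d²=360 > ρ²=56 → inactive
F = F_att + ΣF_rep = (-14.9200,-7.3400)
p' = p + 1/4·F = (3.2700,2.1650)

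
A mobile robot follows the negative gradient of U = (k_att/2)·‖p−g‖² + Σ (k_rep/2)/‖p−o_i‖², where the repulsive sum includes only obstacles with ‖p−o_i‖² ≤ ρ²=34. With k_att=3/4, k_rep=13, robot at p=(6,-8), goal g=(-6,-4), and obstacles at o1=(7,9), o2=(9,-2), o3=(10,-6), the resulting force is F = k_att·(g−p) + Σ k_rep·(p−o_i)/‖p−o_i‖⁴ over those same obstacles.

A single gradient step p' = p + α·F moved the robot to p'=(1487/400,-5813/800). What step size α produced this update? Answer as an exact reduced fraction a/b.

F_att = 3/4·(g−p) = 3/4·(-12,4) = (-9.0000,3.0000)
o1: d²=290 > ρ²=34 → inactive
o2: d²=45 > ρ²=34 → inactive
o3: d²=20 ≤ ρ²=34; F_rep = 13·(-4,-2)/20² = (-0.1300,-0.0650)
F = F_att + ΣF_rep = (-9.1300,2.9350)
Δp = p'−p = (-2.2825,0.7338); α = Δx/Fx = (-913/400) / (-913/100) = 1/4
check: Δy/Fy = (587/800) / (587/200) = 1/4 ✓

α = 1/4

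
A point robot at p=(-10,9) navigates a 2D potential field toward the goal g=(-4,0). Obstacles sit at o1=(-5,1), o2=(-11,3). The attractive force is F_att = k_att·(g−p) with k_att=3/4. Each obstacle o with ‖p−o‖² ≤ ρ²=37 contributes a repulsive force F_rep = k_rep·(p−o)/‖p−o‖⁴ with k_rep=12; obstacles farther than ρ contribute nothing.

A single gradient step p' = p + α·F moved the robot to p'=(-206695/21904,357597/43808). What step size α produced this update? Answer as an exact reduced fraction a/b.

F_att = 3/4·(g−p) = 3/4·(6,-9) = (4.5000,-6.7500)
o1: d²=89 > ρ²=37 → inactive
o2: d²=37 ≤ ρ²=37; F_rep = 12·(1,6)/37² = (0.0088,0.0526)
F = F_att + ΣF_rep = (4.5088,-6.6974)
Δp = p'−p = (0.5636,-0.8372); α = Δx/Fx = (12345/21904) / (12345/2738) = 1/8
check: Δy/Fy = (-36675/43808) / (-36675/5476) = 1/8 ✓

α = 1/8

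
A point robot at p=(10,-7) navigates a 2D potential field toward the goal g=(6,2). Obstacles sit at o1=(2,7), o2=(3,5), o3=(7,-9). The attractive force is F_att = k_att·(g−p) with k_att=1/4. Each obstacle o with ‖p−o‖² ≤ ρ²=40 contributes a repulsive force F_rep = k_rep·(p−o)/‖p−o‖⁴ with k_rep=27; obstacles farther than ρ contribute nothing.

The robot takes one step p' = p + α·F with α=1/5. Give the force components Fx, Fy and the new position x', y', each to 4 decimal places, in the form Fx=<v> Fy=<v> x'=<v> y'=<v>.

Fx=-0.5207 Fy=2.5695 x'=9.8959 y'=-6.4861

F_att = 1/4·(g−p) = 1/4·(-4,9) = (-1.0000,2.2500)
o1: d²=260 > ρ²=40 → inactive
o2: d²=193 > ρ²=40 → inactive
o3: d²=13 ≤ ρ²=40; F_rep = 27·(3,2)/13² = (0.4793,0.3195)
F = F_att + ΣF_rep = (-0.5207,2.5695)
p' = p + 1/5·F = (9.8959,-6.4861)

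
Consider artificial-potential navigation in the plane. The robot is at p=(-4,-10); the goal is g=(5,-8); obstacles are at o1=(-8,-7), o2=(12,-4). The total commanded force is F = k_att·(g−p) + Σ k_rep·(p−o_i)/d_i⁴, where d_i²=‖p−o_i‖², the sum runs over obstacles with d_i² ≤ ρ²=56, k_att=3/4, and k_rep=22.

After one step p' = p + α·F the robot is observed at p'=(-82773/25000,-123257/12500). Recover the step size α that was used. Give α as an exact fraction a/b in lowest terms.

α = 1/10

F_att = 3/4·(g−p) = 3/4·(9,2) = (6.7500,1.5000)
o1: d²=25 ≤ ρ²=56; F_rep = 22·(4,-3)/25² = (0.1408,-0.1056)
o2: d²=292 > ρ²=56 → inactive
F = F_att + ΣF_rep = (6.8908,1.3944)
Δp = p'−p = (0.6891,0.1394); α = Δx/Fx = (17227/25000) / (17227/2500) = 1/10
check: Δy/Fy = (1743/12500) / (1743/1250) = 1/10 ✓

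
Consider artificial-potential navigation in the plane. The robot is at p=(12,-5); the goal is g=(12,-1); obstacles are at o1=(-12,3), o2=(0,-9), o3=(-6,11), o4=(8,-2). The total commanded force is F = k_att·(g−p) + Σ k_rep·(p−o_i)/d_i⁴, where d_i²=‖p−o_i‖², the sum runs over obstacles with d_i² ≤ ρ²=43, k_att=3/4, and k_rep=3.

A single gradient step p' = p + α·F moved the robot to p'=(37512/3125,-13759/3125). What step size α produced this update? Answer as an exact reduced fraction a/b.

F_att = 3/4·(g−p) = 3/4·(0,4) = (0.0000,3.0000)
o1: d²=640 > ρ²=43 → inactive
o2: d²=160 > ρ²=43 → inactive
o3: d²=580 > ρ²=43 → inactive
o4: d²=25 ≤ ρ²=43; F_rep = 3·(4,-3)/25² = (0.0192,-0.0144)
F = F_att + ΣF_rep = (0.0192,2.9856)
Δp = p'−p = (0.0038,0.5971); α = Δx/Fx = (12/3125) / (12/625) = 1/5
check: Δy/Fy = (1866/3125) / (1866/625) = 1/5 ✓

α = 1/5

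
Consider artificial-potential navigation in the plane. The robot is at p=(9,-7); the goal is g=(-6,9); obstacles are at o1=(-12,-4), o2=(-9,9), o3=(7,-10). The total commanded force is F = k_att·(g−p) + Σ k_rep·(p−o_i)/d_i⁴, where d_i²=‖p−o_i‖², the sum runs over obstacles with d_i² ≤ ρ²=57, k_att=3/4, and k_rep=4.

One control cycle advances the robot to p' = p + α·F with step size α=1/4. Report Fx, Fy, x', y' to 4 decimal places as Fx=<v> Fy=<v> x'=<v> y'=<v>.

Fx=-11.2027 Fy=12.0710 x'=6.1993 y'=-3.9822

F_att = 3/4·(g−p) = 3/4·(-15,16) = (-11.2500,12.0000)
o1: d²=450 > ρ²=57 → inactive
o2: d²=580 > ρ²=57 → inactive
o3: d²=13 ≤ ρ²=57; F_rep = 4·(2,3)/13² = (0.0473,0.0710)
F = F_att + ΣF_rep = (-11.2027,12.0710)
p' = p + 1/4·F = (6.1993,-3.9822)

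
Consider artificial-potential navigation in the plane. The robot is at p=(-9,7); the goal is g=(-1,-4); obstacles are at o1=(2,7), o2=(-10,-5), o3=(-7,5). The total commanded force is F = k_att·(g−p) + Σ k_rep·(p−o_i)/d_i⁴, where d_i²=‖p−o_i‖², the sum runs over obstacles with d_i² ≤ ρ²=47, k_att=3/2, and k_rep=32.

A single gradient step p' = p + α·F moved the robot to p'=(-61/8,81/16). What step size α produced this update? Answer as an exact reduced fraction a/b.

α = 1/8

F_att = 3/2·(g−p) = 3/2·(8,-11) = (12.0000,-16.5000)
o1: d²=121 > ρ²=47 → inactive
o2: d²=145 > ρ²=47 → inactive
o3: d²=8 ≤ ρ²=47; F_rep = 32·(-2,2)/8² = (-1.0000,1.0000)
F = F_att + ΣF_rep = (11.0000,-15.5000)
Δp = p'−p = (1.3750,-1.9375); α = Δx/Fx = (11/8) / (11) = 1/8
check: Δy/Fy = (-31/16) / (-31/2) = 1/8 ✓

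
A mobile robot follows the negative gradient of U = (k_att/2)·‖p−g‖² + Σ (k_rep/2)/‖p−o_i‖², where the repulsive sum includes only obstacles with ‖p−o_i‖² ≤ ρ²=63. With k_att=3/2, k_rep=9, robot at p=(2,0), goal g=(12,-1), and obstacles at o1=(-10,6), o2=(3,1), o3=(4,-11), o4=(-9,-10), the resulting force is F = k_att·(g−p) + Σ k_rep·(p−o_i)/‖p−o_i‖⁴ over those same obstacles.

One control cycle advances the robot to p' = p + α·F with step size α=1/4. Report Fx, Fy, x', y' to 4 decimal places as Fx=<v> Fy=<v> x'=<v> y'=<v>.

F_att = 3/2·(g−p) = 3/2·(10,-1) = (15.0000,-1.5000)
o1: d²=180 > ρ²=63 → inactive
o2: d²=2 ≤ ρ²=63; F_rep = 9·(-1,-1)/2² = (-2.2500,-2.2500)
o3: d²=125 > ρ²=63 → inactive
o4: d²=221 > ρ²=63 → inactive
F = F_att + ΣF_rep = (12.7500,-3.7500)
p' = p + 1/4·F = (5.1875,-0.9375)

Fx=12.7500 Fy=-3.7500 x'=5.1875 y'=-0.9375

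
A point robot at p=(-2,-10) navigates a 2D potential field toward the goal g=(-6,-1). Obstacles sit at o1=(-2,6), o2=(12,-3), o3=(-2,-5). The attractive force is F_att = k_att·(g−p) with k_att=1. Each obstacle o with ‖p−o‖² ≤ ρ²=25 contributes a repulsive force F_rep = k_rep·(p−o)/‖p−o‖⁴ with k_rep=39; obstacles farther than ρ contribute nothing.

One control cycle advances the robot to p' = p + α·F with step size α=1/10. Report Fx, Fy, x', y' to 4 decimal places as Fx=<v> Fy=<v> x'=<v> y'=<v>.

F_att = 1·(g−p) = 1·(-4,9) = (-4.0000,9.0000)
o1: d²=256 > ρ²=25 → inactive
o2: d²=245 > ρ²=25 → inactive
o3: d²=25 ≤ ρ²=25; F_rep = 39·(0,-5)/25² = (0.0000,-0.3120)
F = F_att + ΣF_rep = (-4.0000,8.6880)
p' = p + 1/10·F = (-2.4000,-9.1312)

Fx=-4.0000 Fy=8.6880 x'=-2.4000 y'=-9.1312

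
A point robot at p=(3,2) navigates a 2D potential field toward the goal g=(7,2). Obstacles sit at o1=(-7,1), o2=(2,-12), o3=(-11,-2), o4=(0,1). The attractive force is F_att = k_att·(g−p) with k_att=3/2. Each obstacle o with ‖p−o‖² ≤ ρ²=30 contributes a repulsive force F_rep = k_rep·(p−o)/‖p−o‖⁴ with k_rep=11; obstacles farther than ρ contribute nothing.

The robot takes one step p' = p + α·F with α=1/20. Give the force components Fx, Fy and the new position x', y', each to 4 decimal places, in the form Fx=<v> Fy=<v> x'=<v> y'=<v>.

Fx=6.3300 Fy=0.1100 x'=3.3165 y'=2.0055

F_att = 3/2·(g−p) = 3/2·(4,0) = (6.0000,0.0000)
o1: d²=101 > ρ²=30 → inactive
o2: d²=197 > ρ²=30 → inactive
o3: d²=212 > ρ²=30 → inactive
o4: d²=10 ≤ ρ²=30; F_rep = 11·(3,1)/10² = (0.3300,0.1100)
F = F_att + ΣF_rep = (6.3300,0.1100)
p' = p + 1/20·F = (3.3165,2.0055)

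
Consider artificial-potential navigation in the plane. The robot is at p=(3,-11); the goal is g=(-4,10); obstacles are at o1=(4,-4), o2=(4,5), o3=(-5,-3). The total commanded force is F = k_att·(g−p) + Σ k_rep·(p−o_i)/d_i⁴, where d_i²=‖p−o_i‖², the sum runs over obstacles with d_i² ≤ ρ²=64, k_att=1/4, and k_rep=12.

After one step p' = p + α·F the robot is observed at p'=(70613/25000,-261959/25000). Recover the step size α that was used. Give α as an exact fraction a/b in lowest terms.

F_att = 1/4·(g−p) = 1/4·(-7,21) = (-1.7500,5.2500)
o1: d²=50 ≤ ρ²=64; F_rep = 12·(-1,-7)/50² = (-0.0048,-0.0336)
o2: d²=257 > ρ²=64 → inactive
o3: d²=128 > ρ²=64 → inactive
F = F_att + ΣF_rep = (-1.7548,5.2164)
Δp = p'−p = (-0.1755,0.5216); α = Δx/Fx = (-4387/25000) / (-4387/2500) = 1/10
check: Δy/Fy = (13041/25000) / (13041/2500) = 1/10 ✓

α = 1/10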